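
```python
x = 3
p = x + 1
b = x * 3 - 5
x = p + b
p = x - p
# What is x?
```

Trace:
`x = 3` → x = 3
`p = x + 1` → p = 4
`b = x * 3 - 5` → b = 4
`x = p + b` → x = 8
`p = x - p` → p = 4
So x = 8

Answer: 8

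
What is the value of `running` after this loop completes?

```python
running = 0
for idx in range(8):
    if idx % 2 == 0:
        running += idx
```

Sum of even numbers 0 to 7
`running` takes the values: 0 → 2 → 6 → 12

Answer: 12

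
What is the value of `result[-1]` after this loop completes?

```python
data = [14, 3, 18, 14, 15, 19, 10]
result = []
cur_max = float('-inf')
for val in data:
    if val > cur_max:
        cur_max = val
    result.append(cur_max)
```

Running max ends at 19
`result` takes the values: [] → [14] → [14, 14] → [14, 14, 18] → [14, 14, 18, 18] → [14, 14, 18, 18, 18] → [14, 14, 18, 18, 18, 19] → [14, 14, 18, 18, 18, 19, 19]
So `result[-1]` = 19

Answer: 19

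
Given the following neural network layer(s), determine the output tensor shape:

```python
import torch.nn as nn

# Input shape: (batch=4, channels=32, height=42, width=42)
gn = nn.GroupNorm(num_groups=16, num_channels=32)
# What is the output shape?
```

Input: (4, 32, 42, 42) -> Output: (4, 32, 42, 42)

Answer: (4, 32, 42, 42)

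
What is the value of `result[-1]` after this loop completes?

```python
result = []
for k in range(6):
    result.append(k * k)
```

Last element of squares 0 to 5
`result` takes the values: [] → [0] → [0, 1] → [0, 1, 4] → [0, 1, 4, 9] → [0, 1, 4, 9, 16] → [0, 1, 4, 9, 16, 25]
So `result[-1]` = 25

Answer: 25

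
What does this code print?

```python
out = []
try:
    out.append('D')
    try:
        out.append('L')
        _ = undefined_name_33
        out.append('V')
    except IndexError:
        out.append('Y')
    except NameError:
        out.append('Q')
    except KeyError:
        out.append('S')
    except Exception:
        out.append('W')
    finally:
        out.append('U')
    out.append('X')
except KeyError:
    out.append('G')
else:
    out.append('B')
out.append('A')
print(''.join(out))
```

Execution trace: 'D' (try body) → 'L' (inner try body) → 'Q' (inner except NameError) → 'U' (inner finally) → 'X' (try body, no exception) → 'B' (else) → 'A' (after the try/except). Output: DLQUXBA

Answer: DLQUXBA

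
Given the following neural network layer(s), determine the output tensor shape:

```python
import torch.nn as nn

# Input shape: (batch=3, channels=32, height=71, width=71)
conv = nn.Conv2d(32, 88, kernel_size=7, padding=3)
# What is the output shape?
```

Input: (3, 32, 71, 71) -> Output: (3, 88, 71, 71)

Answer: (3, 88, 71, 71)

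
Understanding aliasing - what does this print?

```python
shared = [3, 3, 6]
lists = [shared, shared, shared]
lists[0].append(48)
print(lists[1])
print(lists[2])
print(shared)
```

Key concept: list of same reference.
Step by step:
`shared = [3, 3, 6]` → shared = [3, 3, 6]
`lists = [shared, shared, shared]` → lists = [[3, 3, 6], [3, 3, 6], [3, 3, 6]]
`lists[0].append(48)` → shared = [3, 3, 6, 48]; lists = [[3, 3, 6, 48], [3, 3, 6, 48], [3, 3, 6, 48]]
`print(lists[1])` → prints [3, 3, 6, 48]
`print(lists[2])` → prints [3, 3, 6, 48]
`print(shared)` → prints [3, 3, 6, 48]

Answer:
[3, 3, 6, 48]
[3, 3, 6, 48]
[3, 3, 6, 48]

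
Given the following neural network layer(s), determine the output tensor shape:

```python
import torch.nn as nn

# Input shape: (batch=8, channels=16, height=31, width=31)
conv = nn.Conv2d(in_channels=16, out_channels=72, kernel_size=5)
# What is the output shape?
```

Input: (8, 16, 31, 31) -> Output: (8, 72, 27, 27)

Answer: (8, 72, 27, 27)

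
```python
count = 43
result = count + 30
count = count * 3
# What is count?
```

Trace:
`count = 43` → count = 43
`result = count + 30` → result = 73
`count = count * 3` → count = 129
So count = 129

Answer: 129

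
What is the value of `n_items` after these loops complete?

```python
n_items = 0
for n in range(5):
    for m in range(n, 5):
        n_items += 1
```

Upper triangle: 5 + 4 + ... + 1
`n_items` takes the values: 0 → 1 → 2 → 3 → 4 → 5 → 6 → 7 → 8 → 9 → 10 → 11 → 12 → 13 → 14 → 15

Answer: 15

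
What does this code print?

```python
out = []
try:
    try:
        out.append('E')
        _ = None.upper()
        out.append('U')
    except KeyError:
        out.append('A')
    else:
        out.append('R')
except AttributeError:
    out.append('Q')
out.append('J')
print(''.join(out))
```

Execution trace: 'E' (inner try body) → 'Q' (outer except AttributeError) → 'J' (after the try/except). Output: EQJ

Answer: EQJ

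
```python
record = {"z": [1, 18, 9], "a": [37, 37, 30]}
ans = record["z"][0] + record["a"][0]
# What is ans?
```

Trace:
`record = {"z": [1, 18, 9], "a": [37, 37, 30]}` → record = {'z': [1, 18, 9], 'a': [37, 37, 30]}
`ans = record["z"][0] + record["a"][0]` → ans = 38
So ans = 38

Answer: 38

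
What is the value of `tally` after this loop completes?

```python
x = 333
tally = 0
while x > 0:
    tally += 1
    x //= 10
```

Count digits by repeated division by 10
`tally` takes the values: 0 → 1 → 2 → 3

Answer: 3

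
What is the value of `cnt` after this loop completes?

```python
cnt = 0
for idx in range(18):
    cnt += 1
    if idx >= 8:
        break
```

Loop breaks when idx reaches 8, cnt is 9
`cnt` takes the values: 0 → 1 → 2 → 3 → 4 → 5 → 6 → 7 → 8 → 9

Answer: 9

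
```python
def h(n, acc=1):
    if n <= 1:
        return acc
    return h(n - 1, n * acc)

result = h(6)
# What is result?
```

Accumulator trace (n, acc): (6, 1) -> (5, 6) -> (4, 30) -> (3, 120) -> (2, 360) -> (1, 720) -> return 720

Answer: 720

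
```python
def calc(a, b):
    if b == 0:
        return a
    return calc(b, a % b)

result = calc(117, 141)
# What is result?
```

calc(117, 141) -> calc(141, 117) -> calc(117, 24) -> calc(24, 21) -> calc(21, 3) -> calc(3, 0) -> 3

Answer: 3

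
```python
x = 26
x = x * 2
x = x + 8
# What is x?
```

Trace:
`x = 26` → x = 26
`x = x * 2` → x = 52
`x = x + 8` → x = 60
So x = 60

Answer: 60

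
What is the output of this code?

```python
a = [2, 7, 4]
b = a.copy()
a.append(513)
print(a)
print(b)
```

Key concept: list.copy() creates independent copy.
Step by step:
`a = [2, 7, 4]` → a = [2, 7, 4]
`b = a.copy()` → b = [2, 7, 4]
`a.append(513)` → a = [2, 7, 4, 513]
`print(a)` → prints [2, 7, 4, 513]
`print(b)` → prints [2, 7, 4]

Answer:
[2, 7, 4, 513]
[2, 7, 4]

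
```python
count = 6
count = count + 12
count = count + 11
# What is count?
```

Trace:
`count = 6` → count = 6
`count = count + 12` → count = 18
`count = count + 11` → count = 29
So count = 29

Answer: 29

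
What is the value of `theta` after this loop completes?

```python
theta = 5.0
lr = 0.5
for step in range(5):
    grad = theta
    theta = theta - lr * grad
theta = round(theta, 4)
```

Gradient descent: w = 5.0 * (1 - 0.5)^5
`theta` takes the values: 5.0 → 2.5 → 1.25 → 0.625 → 0.3125 → 0.15625 → 0.1562

Answer: 0.1562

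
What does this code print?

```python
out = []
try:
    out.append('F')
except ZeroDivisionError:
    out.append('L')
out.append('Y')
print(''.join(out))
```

Execution trace: 'F' (try body, no exception) → 'Y' (after the try/except). Output: FY

Answer: FY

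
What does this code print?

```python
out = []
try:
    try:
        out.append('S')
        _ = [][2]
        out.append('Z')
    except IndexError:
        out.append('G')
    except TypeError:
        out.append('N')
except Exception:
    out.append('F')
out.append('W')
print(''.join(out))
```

Execution trace: 'S' (inner try body) → 'G' (inner except IndexError) → 'W' (after the try/except). Output: SGW

Answer: SGW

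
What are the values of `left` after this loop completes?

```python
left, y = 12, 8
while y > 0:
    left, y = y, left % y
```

GCD of 12 and 8
`left` takes the values: 12 → 8 → 4

Answer: 4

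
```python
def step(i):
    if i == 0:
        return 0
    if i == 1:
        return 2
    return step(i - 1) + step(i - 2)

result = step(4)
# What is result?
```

Build up from base cases: step(0)=0, step(1)=2, step(2)=2, step(3)=4, step(4)=6

Answer: 6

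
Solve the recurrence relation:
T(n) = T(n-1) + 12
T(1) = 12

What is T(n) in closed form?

Unrolling: T(n) = T(1) + 12·(n-1) = 12 + 12(n-1) = 12n.

Answer: T(n) = 12n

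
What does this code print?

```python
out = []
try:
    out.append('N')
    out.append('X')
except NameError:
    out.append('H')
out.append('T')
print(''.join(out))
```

Execution trace: 'N' (try body) → 'X' (try body, no exception) → 'T' (after the try/except). Output: NXT

Answer: NXT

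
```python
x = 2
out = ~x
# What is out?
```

Trace:
`x = 2` → x = 2
`out = ~x` → out = -3
So out = -3

Answer: -3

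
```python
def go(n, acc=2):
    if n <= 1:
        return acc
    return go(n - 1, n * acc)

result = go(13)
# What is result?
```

Accumulator trace (n, acc): (13, 2) -> (12, 26) -> (11, 312) -> (10, 3432) -> (9, 34320) -> (8, 308880) -> (7, 2471040) -> (6, 17297280) -> (5, 103783680) -> (4, 518918400) -> (3, 2075673600) -> (2, 6227020800) -> (1, 12454041600) -> return 12454041600

Answer: 12454041600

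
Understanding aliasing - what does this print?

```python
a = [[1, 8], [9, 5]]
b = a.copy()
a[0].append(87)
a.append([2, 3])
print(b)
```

Key concept: shallow copy with nested lists.
Step by step:
`a = [[1, 8], [9, 5]]` → a = [[1, 8], [9, 5]]
`b = a.copy()` → b = [[1, 8], [9, 5]]
`a[0].append(87)` → a = [[1, 8, 87], [9, 5]]; b = [[1, 8, 87], [9, 5]]
`a.append([2, 3])` → a = [[1, 8, 87], [9, 5], [2, 3]]
`print(b)` → prints [[1, 8, 87], [9, 5]]

Answer: [[1, 8, 87], [9, 5]]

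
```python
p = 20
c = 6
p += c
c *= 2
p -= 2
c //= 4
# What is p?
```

Trace:
`p = 20` → p = 20
`c = 6` → c = 6
`p += c` → p = 26
`c *= 2` → c = 12
`p -= 2` → p = 24
`c //= 4` → c = 3
So p = 24

Answer: 24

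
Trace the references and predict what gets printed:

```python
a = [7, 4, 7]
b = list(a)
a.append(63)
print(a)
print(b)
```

Key concept: list() constructor creates copy.
Step by step:
`a = [7, 4, 7]` → a = [7, 4, 7]
`b = list(a)` → b = [7, 4, 7]
`a.append(63)` → a = [7, 4, 7, 63]
`print(a)` → prints [7, 4, 7, 63]
`print(b)` → prints [7, 4, 7]

Answer:
[7, 4, 7, 63]
[7, 4, 7]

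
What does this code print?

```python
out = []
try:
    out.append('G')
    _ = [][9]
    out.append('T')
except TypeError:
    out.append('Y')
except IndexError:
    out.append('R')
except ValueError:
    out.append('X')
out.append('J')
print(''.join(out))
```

Execution trace: 'G' (try body) → 'R' (except IndexError) → 'J' (after the try/except). Output: GRJ

Answer: GRJ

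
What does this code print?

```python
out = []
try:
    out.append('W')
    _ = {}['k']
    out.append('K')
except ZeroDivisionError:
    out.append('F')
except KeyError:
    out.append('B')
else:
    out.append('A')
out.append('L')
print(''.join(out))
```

Execution trace: 'W' (try body) → 'B' (except KeyError) → 'L' (after the try/except). Output: WBL

Answer: WBL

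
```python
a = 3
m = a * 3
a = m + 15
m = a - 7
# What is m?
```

Trace:
`a = 3` → a = 3
`m = a * 3` → m = 9
`a = m + 15` → a = 24
`m = a - 7` → m = 17
So m = 17

Answer: 17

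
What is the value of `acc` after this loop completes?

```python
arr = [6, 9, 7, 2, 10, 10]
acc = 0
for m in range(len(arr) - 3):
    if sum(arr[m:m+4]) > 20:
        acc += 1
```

Count windows with sum > 20
`acc` takes the values: 0 → 1 → 2 → 3

Answer: 3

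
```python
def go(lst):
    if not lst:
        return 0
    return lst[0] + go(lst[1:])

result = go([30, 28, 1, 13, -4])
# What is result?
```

30 + 28 + 1 + 13 + (-4) + 0 = 68

Answer: 68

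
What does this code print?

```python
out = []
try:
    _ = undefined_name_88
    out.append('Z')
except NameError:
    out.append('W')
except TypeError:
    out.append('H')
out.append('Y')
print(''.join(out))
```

Execution trace: 'W' (except NameError) → 'Y' (after the try/except). Output: WY

Answer: WY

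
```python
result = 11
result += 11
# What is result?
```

Trace:
`result = 11` → result = 11
`result += 11` → result = 22
So result = 22

Answer: 22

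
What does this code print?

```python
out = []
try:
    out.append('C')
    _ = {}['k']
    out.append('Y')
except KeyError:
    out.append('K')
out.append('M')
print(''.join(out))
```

Execution trace: 'C' (try body) → 'K' (except KeyError) → 'M' (after the try/except). Output: CKM

Answer: CKM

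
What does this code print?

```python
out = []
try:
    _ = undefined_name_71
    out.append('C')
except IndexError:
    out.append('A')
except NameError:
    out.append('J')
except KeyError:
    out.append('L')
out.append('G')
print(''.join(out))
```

Execution trace: 'J' (except NameError) → 'G' (after the try/except). Output: JG

Answer: JG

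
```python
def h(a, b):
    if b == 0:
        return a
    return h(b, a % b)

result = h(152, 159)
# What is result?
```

h(152, 159) -> h(159, 152) -> h(152, 7) -> h(7, 5) -> h(5, 2) -> h(2, 1) -> h(1, 0) -> 1

Answer: 1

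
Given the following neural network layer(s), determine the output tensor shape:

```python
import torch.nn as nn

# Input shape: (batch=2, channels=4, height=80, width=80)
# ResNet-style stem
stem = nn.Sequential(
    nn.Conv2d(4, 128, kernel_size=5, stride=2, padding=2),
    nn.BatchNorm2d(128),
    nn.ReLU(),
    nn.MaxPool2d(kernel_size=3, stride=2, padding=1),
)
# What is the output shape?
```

Input: (2, 4, 80, 80) -> after Conv2d 5x5 stride=2: (2, 128, 40, 40) -> Output: (2, 128, 20, 20)

Answer: (2, 128, 20, 20)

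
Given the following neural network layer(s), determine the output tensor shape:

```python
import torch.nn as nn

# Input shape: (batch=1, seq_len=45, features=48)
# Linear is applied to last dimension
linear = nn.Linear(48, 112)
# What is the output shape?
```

Input: (1, 45, 48) -> Output: (1, 45, 112)

Answer: (1, 45, 112)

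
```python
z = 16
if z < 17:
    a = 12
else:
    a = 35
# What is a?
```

Trace:
`z = 16` → z = 16
`if z < 17: ...` → z < 17 is True → a = 12
So a = 12

Answer: 12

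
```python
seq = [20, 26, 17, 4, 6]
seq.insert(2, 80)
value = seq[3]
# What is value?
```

Trace:
`seq = [20, 26, 17, 4, 6]` → seq = [20, 26, 17, 4, 6]
`seq.insert(2, 80)` → seq = [20, 26, 80, 17, 4, 6]
`value = seq[3]` → value = 17
So value = 17

Answer: 17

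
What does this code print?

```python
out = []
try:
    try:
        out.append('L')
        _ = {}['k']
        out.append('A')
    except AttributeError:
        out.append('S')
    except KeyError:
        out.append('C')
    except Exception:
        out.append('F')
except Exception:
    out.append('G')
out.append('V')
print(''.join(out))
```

Execution trace: 'L' (inner try body) → 'C' (inner except KeyError) → 'V' (after the try/except). Output: LCV

Answer: LCV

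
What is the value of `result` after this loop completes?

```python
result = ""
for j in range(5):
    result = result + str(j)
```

Concatenate digits 0 to 4
`result` takes the values: "" → "0" → "01" → "012" → "0123" → "01234"

Answer: "01234"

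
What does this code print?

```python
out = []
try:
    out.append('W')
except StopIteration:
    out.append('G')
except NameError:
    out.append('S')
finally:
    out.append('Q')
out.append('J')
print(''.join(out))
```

Execution trace: 'W' (try body, no exception) → 'Q' (finally) → 'J' (after the try/except). Output: WQJ

Answer: WQJ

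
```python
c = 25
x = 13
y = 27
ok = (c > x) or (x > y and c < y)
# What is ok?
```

Trace:
`c = 25` → c = 25
`x = 13` → x = 13
`y = 27` → y = 27
`ok = (c > x) or (x > y and c < y)` → ok = True
So ok = True

Answer: True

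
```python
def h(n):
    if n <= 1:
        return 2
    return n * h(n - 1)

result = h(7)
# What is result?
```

h(7) = 7 * 6 * 5 * 4 * 3 * 2 * 2 = 10080

Answer: 10080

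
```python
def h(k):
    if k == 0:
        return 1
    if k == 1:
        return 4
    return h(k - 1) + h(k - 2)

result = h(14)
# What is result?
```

Build up from base cases: h(0)=1, h(1)=4, h(2)=5, h(3)=9, h(4)=14, h(5)=23, h(6)=37, ..., h(14)=1741

Answer: 1741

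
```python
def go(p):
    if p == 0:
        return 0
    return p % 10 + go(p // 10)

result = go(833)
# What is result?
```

Sum of digits of 833: 3 + 3 + 8 = 14

Answer: 14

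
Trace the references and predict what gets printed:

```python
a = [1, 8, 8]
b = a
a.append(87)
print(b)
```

Key concept: basic list aliasing.
Step by step:
`a = [1, 8, 8]` → a = [1, 8, 8]
`b = a` → b = [1, 8, 8] (same object as a)
`a.append(87)` → a = [1, 8, 8, 87] (same object as b); b = [1, 8, 8, 87] (same object as a)
`print(b)` → prints [1, 8, 8, 87]

Answer: [1, 8, 8, 87]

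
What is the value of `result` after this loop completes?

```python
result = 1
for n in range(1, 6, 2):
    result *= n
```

Product of 1, 3, 5, ... up to 5
`result` takes the values: 1 → 3 → 15

Answer: 15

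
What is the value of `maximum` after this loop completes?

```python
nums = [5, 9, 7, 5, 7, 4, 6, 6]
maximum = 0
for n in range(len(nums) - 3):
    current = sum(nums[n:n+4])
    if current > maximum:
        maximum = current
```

Max sum of 4-element window in [5, 9, 7, 5, 7, 4, 6, 6]
`maximum` takes the values: 0 → 26 → 28

Answer: 28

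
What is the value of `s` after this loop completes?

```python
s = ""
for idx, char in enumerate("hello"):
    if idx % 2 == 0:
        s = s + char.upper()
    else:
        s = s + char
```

Uppercase even positions in 'hello'
`s` takes the values: "" → "H" → "He" → "HeL" → "HeLl" → "HeLlO"

Answer: "HeLlO"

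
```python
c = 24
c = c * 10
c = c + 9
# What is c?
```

Trace:
`c = 24` → c = 24
`c = c * 10` → c = 240
`c = c + 9` → c = 249
So c = 249

Answer: 249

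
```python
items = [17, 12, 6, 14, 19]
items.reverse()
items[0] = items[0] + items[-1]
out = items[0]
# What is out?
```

Trace:
`items = [17, 12, 6, 14, 19]` → items = [17, 12, 6, 14, 19]
`items.reverse()` → items = [19, 14, 6, 12, 17]
`items[0] = items[0] + items[-1]` → items = [36, 14, 6, 12, 17]
`out = items[0]` → out = 36
So out = 36

Answer: 36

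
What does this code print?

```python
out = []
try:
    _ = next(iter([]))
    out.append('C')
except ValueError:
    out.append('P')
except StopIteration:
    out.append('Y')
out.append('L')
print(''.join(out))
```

Execution trace: 'Y' (except StopIteration) → 'L' (after the try/except). Output: YL

Answer: YL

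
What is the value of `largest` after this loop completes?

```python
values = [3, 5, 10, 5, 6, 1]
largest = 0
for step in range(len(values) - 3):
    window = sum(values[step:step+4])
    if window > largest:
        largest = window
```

Max sum of 4-element window in [3, 5, 10, 5, 6, 1]
`largest` takes the values: 0 → 23 → 26

Answer: 26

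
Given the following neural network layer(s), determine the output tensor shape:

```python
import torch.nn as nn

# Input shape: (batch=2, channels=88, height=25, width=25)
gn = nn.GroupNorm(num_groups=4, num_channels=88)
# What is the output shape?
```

Input: (2, 88, 25, 25) -> Output: (2, 88, 25, 25)

Answer: (2, 88, 25, 25)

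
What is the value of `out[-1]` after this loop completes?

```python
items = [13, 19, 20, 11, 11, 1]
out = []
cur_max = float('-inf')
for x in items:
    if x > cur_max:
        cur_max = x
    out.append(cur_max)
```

Running max ends at 20
`out` takes the values: [] → [13] → [13, 19] → [13, 19, 20] → [13, 19, 20, 20] → [13, 19, 20, 20, 20] → [13, 19, 20, 20, 20, 20]
So `out[-1]` = 20

Answer: 20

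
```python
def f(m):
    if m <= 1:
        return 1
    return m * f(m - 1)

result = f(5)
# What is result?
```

f(5) = 5 * 4 * 3 * 2 * 1 = 120

Answer: 120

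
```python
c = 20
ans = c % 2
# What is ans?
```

Trace:
`c = 20` → c = 20
`ans = c % 2` → ans = 0
So ans = 0

Answer: 0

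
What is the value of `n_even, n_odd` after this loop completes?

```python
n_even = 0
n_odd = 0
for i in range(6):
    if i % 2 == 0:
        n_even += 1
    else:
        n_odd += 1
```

Count evens and odds in range(6)
`n_even, n_odd` takes the values: (0, 0) → (1, 0) → (1, 1) → (2, 1) → (2, 2) → (3, 2) → (3, 3)

Answer: 3, 3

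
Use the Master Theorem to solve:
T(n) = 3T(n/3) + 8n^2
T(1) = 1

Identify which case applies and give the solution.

a=3, b=3, f(n)=8n^2. log_3(3) = 1. Since c=2 > 1 and the regularity condition holds (3(n/3)^2 = (3/3^2)n^2 with 3/3^2 < 1), Case 3 applies: T(n) = Θ(f(n)) = O(n^2).

Answer: O(n^2) - Case 3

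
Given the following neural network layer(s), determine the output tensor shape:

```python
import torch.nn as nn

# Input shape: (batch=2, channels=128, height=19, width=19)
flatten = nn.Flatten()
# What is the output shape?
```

Input: (2, 128, 19, 19) -> Output: (2, 46208)

Answer: (2, 46208)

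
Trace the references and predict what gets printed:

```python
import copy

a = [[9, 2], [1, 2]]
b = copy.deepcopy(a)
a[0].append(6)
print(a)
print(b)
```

Key concept: deep copy is fully independent.
Step by step:
`a = [[9, 2], [1, 2]]` → a = [[9, 2], [1, 2]]
`b = copy.deepcopy(a)` → b = [[9, 2], [1, 2]]
`a[0].append(6)` → a = [[9, 2, 6], [1, 2]]
`print(a)` → prints [[9, 2, 6], [1, 2]]
`print(b)` → prints [[9, 2], [1, 2]]

Answer:
[[9, 2, 6], [1, 2]]
[[9, 2], [1, 2]]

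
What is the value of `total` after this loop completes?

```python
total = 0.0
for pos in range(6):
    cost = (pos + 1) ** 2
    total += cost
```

Sum of squared losses 1² + 2² + ... + 6²
`total` takes the values: 0.0 → 1.0 → 5.0 → 14.0 → 30.0 → 55.0 → 91.0

Answer: 91.0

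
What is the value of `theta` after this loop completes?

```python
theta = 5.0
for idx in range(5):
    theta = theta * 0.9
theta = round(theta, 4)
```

Exponential decay: 5.0 * 0.9^5
`theta` takes the values: 5.0 → 4.5 → 4.05 → 3.645 → 3.2805 → 2.95245 → 2.9525

Answer: 2.9525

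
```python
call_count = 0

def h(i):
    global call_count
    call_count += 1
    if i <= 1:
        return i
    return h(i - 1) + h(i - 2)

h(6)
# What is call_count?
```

Calls(i) = 1 + Calls(i-1) + Calls(i-2); Calls(0)=Calls(1)=1. For i=6 this gives 25.

Answer: 25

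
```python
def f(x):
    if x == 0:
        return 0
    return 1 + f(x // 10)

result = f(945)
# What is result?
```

Count of digits of 945: 3

Answer: 3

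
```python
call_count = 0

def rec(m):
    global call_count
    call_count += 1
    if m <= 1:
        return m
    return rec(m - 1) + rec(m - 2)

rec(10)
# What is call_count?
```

Calls(m) = 1 + Calls(m-1) + Calls(m-2); Calls(0)=Calls(1)=1. For m=10 this gives 177.

Answer: 177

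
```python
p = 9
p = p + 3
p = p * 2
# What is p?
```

Trace:
`p = 9` → p = 9
`p = p + 3` → p = 12
`p = p * 2` → p = 24
So p = 24

Answer: 24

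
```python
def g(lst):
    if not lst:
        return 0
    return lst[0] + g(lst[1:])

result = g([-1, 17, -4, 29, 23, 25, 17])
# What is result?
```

(-1) + 17 + (-4) + 29 + 23 + 25 + 17 + 0 = 106

Answer: 106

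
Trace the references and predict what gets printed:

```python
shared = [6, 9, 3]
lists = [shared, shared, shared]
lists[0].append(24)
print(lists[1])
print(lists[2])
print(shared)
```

Key concept: list of same reference.
Step by step:
`shared = [6, 9, 3]` → shared = [6, 9, 3]
`lists = [shared, shared, shared]` → lists = [[6, 9, 3], [6, 9, 3], [6, 9, 3]]
`lists[0].append(24)` → shared = [6, 9, 3, 24]; lists = [[6, 9, 3, 24], [6, 9, 3, 24], [6, 9, 3, 24]]
`print(lists[1])` → prints [6, 9, 3, 24]
`print(lists[2])` → prints [6, 9, 3, 24]
`print(shared)` → prints [6, 9, 3, 24]

Answer:
[6, 9, 3, 24]
[6, 9, 3, 24]
[6, 9, 3, 24]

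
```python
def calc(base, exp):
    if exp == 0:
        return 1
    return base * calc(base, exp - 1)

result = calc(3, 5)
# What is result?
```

calc(3, 5) = 3 * 3 * 3 * 3 * 3 = 243

Answer: 243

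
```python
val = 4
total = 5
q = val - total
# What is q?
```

Trace:
`val = 4` → val = 4
`total = 5` → total = 5
`q = val - total` → q = -1
So q = -1

Answer: -1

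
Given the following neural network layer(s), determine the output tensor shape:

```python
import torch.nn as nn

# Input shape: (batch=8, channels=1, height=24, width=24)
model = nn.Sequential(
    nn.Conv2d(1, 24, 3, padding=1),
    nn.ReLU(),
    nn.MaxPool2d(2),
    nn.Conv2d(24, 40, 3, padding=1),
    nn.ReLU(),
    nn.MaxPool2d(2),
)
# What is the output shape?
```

Input: (8, 1, 24, 24) -> after first Conv2d: (8, 24, 24, 24) -> after first MaxPool2d: (8, 24, 12, 12) -> after second Conv2d: (8, 40, 12, 12) -> Output: (8, 40, 6, 6)

Answer: (8, 40, 6, 6)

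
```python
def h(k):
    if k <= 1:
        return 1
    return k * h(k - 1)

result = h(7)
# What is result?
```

h(7) = 7 * 6 * 5 * 4 * 3 * 2 * 1 = 5040

Answer: 5040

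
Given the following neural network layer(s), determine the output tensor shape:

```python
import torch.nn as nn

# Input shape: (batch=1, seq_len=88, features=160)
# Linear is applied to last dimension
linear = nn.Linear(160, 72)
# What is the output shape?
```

Input: (1, 88, 160) -> Output: (1, 88, 72)

Answer: (1, 88, 72)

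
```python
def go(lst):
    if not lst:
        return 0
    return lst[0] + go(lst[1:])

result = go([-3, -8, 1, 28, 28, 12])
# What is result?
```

(-3) + (-8) + 1 + 28 + 28 + 12 + 0 = 58

Answer: 58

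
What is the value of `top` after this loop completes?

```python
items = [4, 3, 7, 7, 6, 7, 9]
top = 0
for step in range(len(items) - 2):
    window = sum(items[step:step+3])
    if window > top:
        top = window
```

Max sum of 3-element window in [4, 3, 7, 7, 6, 7, 9]
`top` takes the values: 0 → 14 → 17 → 20 → 22

Answer: 22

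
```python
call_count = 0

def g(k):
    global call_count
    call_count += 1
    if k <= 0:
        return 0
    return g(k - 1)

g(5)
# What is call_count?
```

Linear recursion stepping by 1: 6 calls from k=5 down to ≤0.

Answer: 6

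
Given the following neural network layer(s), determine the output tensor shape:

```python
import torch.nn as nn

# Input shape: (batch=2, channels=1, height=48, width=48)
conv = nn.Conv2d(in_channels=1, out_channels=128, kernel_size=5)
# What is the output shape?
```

Input: (2, 1, 48, 48) -> Output: (2, 128, 44, 44)

Answer: (2, 128, 44, 44)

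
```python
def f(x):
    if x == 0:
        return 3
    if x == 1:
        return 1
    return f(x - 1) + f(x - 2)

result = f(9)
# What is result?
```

Build up from base cases: f(0)=3, f(1)=1, f(2)=4, f(3)=5, f(4)=9, f(5)=14, f(6)=23, ..., f(9)=97

Answer: 97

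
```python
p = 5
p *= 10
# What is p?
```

Trace:
`p = 5` → p = 5
`p *= 10` → p = 50
So p = 50

Answer: 50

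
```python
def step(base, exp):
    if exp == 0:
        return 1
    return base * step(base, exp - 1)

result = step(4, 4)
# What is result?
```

step(4, 4) = 4 * 4 * 4 * 4 = 256

Answer: 256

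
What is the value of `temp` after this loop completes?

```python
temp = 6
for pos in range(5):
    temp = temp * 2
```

Multiply by 2, 5 times: 6 * 2^5 = 192
`temp` takes the values: 6 → 12 → 24 → 48 → 96 → 192

Answer: 192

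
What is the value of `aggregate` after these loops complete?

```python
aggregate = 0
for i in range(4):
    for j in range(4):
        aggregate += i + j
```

Sum of all i+j for i,j in 4x4
`aggregate` takes the values: 0 → 1 → 3 → 6 → 7 → 9 → 12 → 16 → 18 → 21 → 25 → 30 → 33 → 37 → 42 → 48

Answer: 48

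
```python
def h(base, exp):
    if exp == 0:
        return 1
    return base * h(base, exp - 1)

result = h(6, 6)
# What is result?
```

h(6, 6) = 6 * 6 * 6 * 6 * 6 * 6 = 46656

Answer: 46656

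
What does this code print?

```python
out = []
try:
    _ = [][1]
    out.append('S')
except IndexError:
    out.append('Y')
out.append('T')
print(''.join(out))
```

Execution trace: 'Y' (except IndexError) → 'T' (after the try/except). Output: YT

Answer: YT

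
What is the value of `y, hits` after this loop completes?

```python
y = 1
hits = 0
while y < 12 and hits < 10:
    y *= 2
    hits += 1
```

Double until >= 12 or 10 iterations
`y, hits` takes the values: (1, 0) → (2, 0) → (2, 1) → (4, 1) → (4, 2) → (8, 2) → (8, 3) → (16, 3) → (16, 4)

Answer: 16, 4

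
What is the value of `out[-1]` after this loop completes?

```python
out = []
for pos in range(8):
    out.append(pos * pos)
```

Last element of squares 0 to 7
`out` takes the values: [] → [0] → [0, 1] → [0, 1, 4] → [0, 1, 4, 9] → [0, 1, 4, 9, 16] → [0, 1, 4, 9, 16, 25] → [0, 1, 4, 9, 16, 25, 36] → [0, 1, 4, 9, 16, 25, 36, 49]
So `out[-1]` = 49

Answer: 49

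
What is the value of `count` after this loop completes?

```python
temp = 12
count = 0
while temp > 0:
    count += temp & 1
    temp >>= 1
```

Count set bits in 12 (binary: 0b1100)
`count` takes the values: 0 → 1 → 2

Answer: 2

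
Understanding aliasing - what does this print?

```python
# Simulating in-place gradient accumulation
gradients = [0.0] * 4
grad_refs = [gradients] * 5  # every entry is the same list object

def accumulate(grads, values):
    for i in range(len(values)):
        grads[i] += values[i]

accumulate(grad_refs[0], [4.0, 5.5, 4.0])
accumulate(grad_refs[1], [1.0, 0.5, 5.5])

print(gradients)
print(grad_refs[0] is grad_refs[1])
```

Key concept: gradient accumulation aliasing.
Step by step:
`gradients = [0.0] * 4` → gradients = [0.0, 0.0, 0.0, 0.0]
`grad_refs = [gradients] * 5` → grad_refs = [[0.0, 0.0, 0.0, 0.0], [0.0, 0.0, 0.0, 0.0], [0.0, 0.0, 0.0, 0.0], [0.0, 0.0, 0.0, 0.0], [0.0, 0.0, 0.0, 0.0]]
`accumulate(grad_refs[0], [4.0, 5.5, 4.0])` → gradients = [4.0, 5.5, 4.0, 0.0]; grad_refs = [[4.0, 5.5, 4.0, 0.0], [4.0, 5.5, 4.0, 0.0], [4.0, 5.5, 4.0, 0.0], [4.0, 5.5, 4.0, 0.0], [4.0, 5.5, 4.0, 0.0]]
`accumulate(grad_refs[1], [1.0, 0.5, 5.5])` → gradients = [5.0, 6.0, 9.5, 0.0]; grad_refs = [[5.0, 6.0, 9.5, 0.0], [5.0, 6.0, 9.5, 0.0], [5.0, 6.0, 9.5, 0.0], [5.0, 6.0, 9.5, 0.0], [5.0, 6.0, 9.5, 0.0]]
`print(gradients)` → prints [5.0, 6.0, 9.5, 0.0]
`print(grad_refs[0] is grad_refs[1])` → prints True

Answer:
[5.0, 6.0, 9.5, 0.0]
True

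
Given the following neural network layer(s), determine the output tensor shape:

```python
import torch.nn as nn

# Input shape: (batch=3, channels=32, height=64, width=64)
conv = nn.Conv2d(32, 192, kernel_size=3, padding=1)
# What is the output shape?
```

Input: (3, 32, 64, 64) -> Output: (3, 192, 64, 64)

Answer: (3, 192, 64, 64)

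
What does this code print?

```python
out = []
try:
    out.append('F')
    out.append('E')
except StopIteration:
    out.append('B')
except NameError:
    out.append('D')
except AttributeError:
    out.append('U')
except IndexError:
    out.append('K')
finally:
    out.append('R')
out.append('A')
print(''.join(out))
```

Execution trace: 'F' (try body) → 'E' (try body, no exception) → 'R' (finally) → 'A' (after the try/except). Output: FERA

Answer: FERA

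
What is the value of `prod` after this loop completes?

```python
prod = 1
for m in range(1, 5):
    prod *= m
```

4! = 24
`prod` takes the values: 1 → 2 → 6 → 24

Answer: 24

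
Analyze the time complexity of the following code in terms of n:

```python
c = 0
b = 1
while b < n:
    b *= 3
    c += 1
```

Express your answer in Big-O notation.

Each loop level contributes: log n. Multiplying the contributions gives O(log n).

Answer: O(log n)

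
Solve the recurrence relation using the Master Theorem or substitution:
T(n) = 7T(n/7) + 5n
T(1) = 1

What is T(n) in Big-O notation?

By Master Theorem: a=7, b=7, f(n)=5n. Since log_7(7) = 1 and f(n) = Θ(n^1), Case 2 applies. T(n) = O(n log n).

Answer: O(n log n)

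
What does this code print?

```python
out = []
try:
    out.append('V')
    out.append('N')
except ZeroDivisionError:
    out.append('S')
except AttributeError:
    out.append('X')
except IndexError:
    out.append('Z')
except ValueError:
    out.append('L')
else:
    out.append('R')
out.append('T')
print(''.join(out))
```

Execution trace: 'V' (try body) → 'N' (try body, no exception) → 'R' (else) → 'T' (after the try/except). Output: VNRT

Answer: VNRT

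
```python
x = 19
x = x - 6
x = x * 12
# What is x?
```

Trace:
`x = 19` → x = 19
`x = x - 6` → x = 13
`x = x * 12` → x = 156
So x = 156

Answer: 156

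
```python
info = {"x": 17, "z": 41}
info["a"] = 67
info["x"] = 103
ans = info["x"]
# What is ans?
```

Trace:
`info = {"x": 17, "z": 41}` → info = {'x': 17, 'z': 41}
`info["a"] = 67` → info = {'x': 17, 'z': 41, 'a': 67}
`info["x"] = 103` → info = {'x': 103, 'z': 41, 'a': 67}
`ans = info["x"]` → ans = 103
So ans = 103

Answer: 103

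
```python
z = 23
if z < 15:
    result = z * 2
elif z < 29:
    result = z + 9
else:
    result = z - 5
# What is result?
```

Trace:
`z = 23` → z = 23
`if z < 15: ...` → z < 15 is False, z < 29 is True → result = 32
So result = 32

Answer: 32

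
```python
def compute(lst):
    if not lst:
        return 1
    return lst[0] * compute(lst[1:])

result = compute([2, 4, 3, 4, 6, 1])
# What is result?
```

Product over [2, 4, 3, 4, 6, 1] = 2 * 4 * 3 * 4 * 6 * 1 = 576

Answer: 576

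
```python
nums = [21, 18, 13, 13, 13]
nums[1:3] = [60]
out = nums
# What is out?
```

Trace:
`nums = [21, 18, 13, 13, 13]` → nums = [21, 18, 13, 13, 13]
`nums[1:3] = [60]` → nums = [21, 60, 13, 13]
`out = nums` → out = [21, 60, 13, 13]
So out = [21, 60, 13, 13]

Answer: [21, 60, 13, 13]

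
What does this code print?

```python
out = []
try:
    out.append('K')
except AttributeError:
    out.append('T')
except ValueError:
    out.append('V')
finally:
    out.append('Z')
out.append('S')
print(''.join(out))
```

Execution trace: 'K' (try body, no exception) → 'Z' (finally) → 'S' (after the try/except). Output: KZS

Answer: KZS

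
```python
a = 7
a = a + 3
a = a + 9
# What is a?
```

Trace:
`a = 7` → a = 7
`a = a + 3` → a = 10
`a = a + 9` → a = 19
So a = 19

Answer: 19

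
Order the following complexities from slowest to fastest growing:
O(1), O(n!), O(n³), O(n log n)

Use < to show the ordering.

Ordered by growth rate: O(1) < O(n log n) < O(n³) < O(n!)

Answer: O(1) < O(n log n) < O(n³) < O(n!)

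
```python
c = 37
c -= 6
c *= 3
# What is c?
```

Trace:
`c = 37` → c = 37
`c -= 6` → c = 31
`c *= 3` → c = 93
So c = 93

Answer: 93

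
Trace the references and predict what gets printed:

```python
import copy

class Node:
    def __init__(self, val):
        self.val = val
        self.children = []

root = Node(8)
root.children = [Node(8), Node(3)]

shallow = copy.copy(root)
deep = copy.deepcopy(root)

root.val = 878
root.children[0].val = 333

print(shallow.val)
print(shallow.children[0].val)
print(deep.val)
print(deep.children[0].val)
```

Key concept: deep copy with custom objects.
Step by step:
`root = Node(8)` → root = Node(val=8, children=[])
`root.children = [Node(8), Node(3)]` → root = Node(val=8, children=[Node(val=8, children=[]), Node(val=3, children=[])])
`shallow = copy.copy(root)` → shallow = Node(val=8, children=[Node(val=8, children=[]), Node(val=3, children=[])])
`deep = copy.deepcopy(root)` → deep = Node(val=8, children=[Node(val=8, children=[]), Node(val=3, children=[])])
`root.val = 878` → root = Node(val=878, children=[Node(val=8, children=[]), Node(val=3, children=[])])
`root.children[0].val = 333` → root = Node(val=878, children=[Node(val=333, children=[]), Node(val=3, children=[])]); shallow = Node(val=8, children=[Node(val=333, children=[]), Node(val=3, children=[])])
`print(shallow.val)` → prints 8
`print(shallow.children[0].val)` → prints 333
`print(deep.val)` → prints 8
`print(deep.children[0].val)` → prints 8

Answer:
8
333
8
8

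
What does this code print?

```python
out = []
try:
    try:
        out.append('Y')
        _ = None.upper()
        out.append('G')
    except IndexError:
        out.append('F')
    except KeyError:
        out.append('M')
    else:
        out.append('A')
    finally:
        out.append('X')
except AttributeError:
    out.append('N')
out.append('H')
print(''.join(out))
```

Execution trace: 'Y' (inner try body) → 'X' (inner finally) → 'N' (outer except AttributeError) → 'H' (after the try/except). Output: YXNH

Answer: YXNH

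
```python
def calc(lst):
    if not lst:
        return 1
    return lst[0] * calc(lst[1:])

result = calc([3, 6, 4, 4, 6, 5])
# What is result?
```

Product over [3, 6, 4, 4, 6, 5] = 3 * 6 * 4 * 4 * 6 * 5 = 8640

Answer: 8640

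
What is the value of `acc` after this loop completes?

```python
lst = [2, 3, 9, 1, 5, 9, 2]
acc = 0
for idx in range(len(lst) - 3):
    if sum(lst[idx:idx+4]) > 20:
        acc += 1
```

Count windows with sum > 20
`acc` takes the values: 0 → 1

Answer: 1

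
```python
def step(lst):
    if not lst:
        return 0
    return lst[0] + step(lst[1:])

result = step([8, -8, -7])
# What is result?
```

8 + (-8) + (-7) + 0 = -7

Answer: -7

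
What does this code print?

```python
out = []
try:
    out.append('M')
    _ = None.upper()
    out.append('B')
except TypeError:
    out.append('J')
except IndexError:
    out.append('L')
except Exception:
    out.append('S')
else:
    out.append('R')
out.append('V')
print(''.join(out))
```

Execution trace: 'M' (try body) → 'S' (except Exception) → 'V' (after the try/except). Output: MSV

Answer: MSV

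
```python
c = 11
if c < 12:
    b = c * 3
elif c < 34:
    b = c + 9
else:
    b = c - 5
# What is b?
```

Trace:
`c = 11` → c = 11
`if c < 12: ...` → c < 12 is True → b = 33
So b = 33

Answer: 33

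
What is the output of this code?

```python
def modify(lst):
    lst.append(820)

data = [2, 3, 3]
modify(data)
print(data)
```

Key concept: function modifies passed list.
Step by step:
`data = [2, 3, 3]` → data = [2, 3, 3]
`modify(data)` → data = [2, 3, 3, 820]
`print(data)` → prints [2, 3, 3, 820]

Answer: [2, 3, 3, 820]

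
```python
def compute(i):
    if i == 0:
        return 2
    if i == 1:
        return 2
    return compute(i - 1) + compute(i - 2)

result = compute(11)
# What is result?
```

Build up from base cases: compute(0)=2, compute(1)=2, compute(2)=4, compute(3)=6, compute(4)=10, compute(5)=16, compute(6)=26, ..., compute(11)=288

Answer: 288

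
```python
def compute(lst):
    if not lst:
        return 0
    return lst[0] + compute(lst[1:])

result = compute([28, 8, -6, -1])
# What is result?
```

28 + 8 + (-6) + (-1) + 0 = 29

Answer: 29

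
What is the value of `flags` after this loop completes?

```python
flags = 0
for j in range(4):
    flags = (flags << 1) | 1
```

Build 4 consecutive 1-bits: 0b1111
`flags` takes the values: 0 → 1 → 3 → 7 → 15

Answer: 15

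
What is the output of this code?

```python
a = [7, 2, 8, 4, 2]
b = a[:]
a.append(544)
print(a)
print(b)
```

Key concept: slice [:] creates copy.
Step by step:
`a = [7, 2, 8, 4, 2]` → a = [7, 2, 8, 4, 2]
`b = a[:]` → b = [7, 2, 8, 4, 2]
`a.append(544)` → a = [7, 2, 8, 4, 2, 544]
`print(a)` → prints [7, 2, 8, 4, 2, 544]
`print(b)` → prints [7, 2, 8, 4, 2]

Answer:
[7, 2, 8, 4, 2, 544]
[7, 2, 8, 4, 2]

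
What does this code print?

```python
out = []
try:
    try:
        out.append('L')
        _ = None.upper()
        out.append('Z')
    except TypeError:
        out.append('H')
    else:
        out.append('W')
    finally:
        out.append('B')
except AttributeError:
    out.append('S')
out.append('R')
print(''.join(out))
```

Execution trace: 'L' (try body) → 'B' (finally) → 'S' (outer except AttributeError) → 'R' (after the try/except). Output: LBSR

Answer: LBSR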